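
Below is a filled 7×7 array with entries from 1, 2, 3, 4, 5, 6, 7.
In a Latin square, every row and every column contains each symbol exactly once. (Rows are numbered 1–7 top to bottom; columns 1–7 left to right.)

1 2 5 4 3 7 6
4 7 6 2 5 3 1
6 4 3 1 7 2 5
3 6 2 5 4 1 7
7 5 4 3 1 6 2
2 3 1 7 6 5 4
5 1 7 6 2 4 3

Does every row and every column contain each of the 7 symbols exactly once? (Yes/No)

Each row is a permutation of the 7 symbols, and so is each column.

Yes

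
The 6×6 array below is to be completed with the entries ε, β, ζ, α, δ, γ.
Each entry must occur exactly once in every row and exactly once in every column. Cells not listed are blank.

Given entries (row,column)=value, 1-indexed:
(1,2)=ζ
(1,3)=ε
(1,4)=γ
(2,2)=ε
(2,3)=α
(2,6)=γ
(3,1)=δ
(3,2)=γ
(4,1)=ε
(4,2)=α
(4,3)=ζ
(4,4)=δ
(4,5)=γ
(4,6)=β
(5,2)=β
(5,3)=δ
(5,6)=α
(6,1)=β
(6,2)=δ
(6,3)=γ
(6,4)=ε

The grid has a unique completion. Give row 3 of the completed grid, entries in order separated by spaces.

Row 3, column 3: row 3 has {δ, γ} and column 3 has {ε, ζ, α, δ, γ}, leaving only β.
Row 1, column 1: row 1 has {ε, ζ, γ} and column 1 has {ε, β, δ}, leaving only α.
Row 1, column 6: row 1 has {ε, ζ, α, γ} and column 6 has {β, α, γ}, leaving only δ.
Row 1, column 5: row 1 has {ε, ζ, α, δ, γ} and column 5 has {γ}, leaving only β.
Row 2, column 1: row 2 has {ε, α, γ} and column 1 has {ε, β, α, δ}, leaving only ζ.
Row 2, column 4: row 2 has {ε, ζ, α, γ} and column 4 has {ε, δ, γ}, leaving only β.
Row 2, column 5: row 2 has {ε, β, ζ, α, γ} and column 5 has {β, γ}, leaving only δ.
Row 5, column 1: row 5 has {β, α, δ} and column 1 has {ε, β, ζ, α, δ}, leaving only γ.
Row 5, column 4: row 5 has {β, α, δ, γ} and column 4 has {ε, β, δ, γ}, leaving only ζ.
Row 3, column 4: row 3 has {β, δ, γ} and column 4 has {ε, β, ζ, δ, γ}, leaving only α.
Row 5, column 5: row 5 has {β, ζ, α, δ, γ} and column 5 has {β, δ, γ}, leaving only ε.
Row 3, column 5: row 3 has {β, α, δ, γ} and column 5 has {ε, β, δ, γ}, leaving only ζ.
Row 3, column 6: row 3 has {β, ζ, α, δ, γ} and column 6 has {β, α, δ, γ}, leaving only ε.
So row 3 reads: δ γ β α ζ ε.

δ γ β α ζ ε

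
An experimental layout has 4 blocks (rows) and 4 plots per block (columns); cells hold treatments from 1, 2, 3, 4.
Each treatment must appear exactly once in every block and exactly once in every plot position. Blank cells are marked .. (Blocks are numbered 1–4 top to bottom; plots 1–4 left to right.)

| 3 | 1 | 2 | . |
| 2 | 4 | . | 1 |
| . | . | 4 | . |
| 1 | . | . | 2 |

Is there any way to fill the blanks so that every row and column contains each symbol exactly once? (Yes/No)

Block 3, plot 1: block 3 together with plot 1 already contain {1, 2, 3, 4} — every symbol — so nothing can go there. The grid has no valid completion.

No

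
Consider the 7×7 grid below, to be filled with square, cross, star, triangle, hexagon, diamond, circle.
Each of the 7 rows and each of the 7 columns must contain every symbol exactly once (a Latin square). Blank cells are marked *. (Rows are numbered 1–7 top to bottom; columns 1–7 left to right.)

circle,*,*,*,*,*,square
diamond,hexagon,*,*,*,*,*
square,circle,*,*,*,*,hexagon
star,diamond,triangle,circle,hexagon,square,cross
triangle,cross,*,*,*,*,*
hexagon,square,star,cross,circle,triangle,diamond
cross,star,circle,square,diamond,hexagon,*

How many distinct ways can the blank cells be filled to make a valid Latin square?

Row 1, column 2: eliminating its row and column leaves {triangle}.
Row 1, column 3: eliminating its row and column leaves {cross, hexagon, diamond}.
Row 1, column 4: eliminating its row and column leaves {star, triangle, hexagon, diamond}.
Row 1, column 5: eliminating its row and column leaves {cross, star, triangle}.
Row 1, column 6: eliminating its row and column leaves {cross, star, diamond}.
Row 2, column 3: eliminating its row and column leaves {square, cross}.
Row 2, column 4: eliminating its row and column leaves {star, triangle}.
Row 2, column 5: eliminating its row and column leaves {square, cross, star, triangle}.
Row 2, column 6: eliminating its row and column leaves {cross, star, circle}.
Row 2, column 7: eliminating its row and column leaves {star, triangle, circle}.
Row 3, column 3: eliminating its row and column leaves {cross, diamond}.
Row 3, column 4: eliminating its row and column leaves {star, triangle, diamond}.
Row 3, column 5: eliminating its row and column leaves {cross, star, triangle}.
Row 3, column 6: eliminating its row and column leaves {cross, star, diamond}.
Row 5, column 3: eliminating its row and column leaves {square, hexagon, diamond}.
Row 5, column 4: eliminating its row and column leaves {star, hexagon, diamond}.
Row 5, column 5: eliminating its row and column leaves {square, star}.
Row 5, column 6: eliminating its row and column leaves {star, diamond, circle}.
Row 5, column 7: eliminating its row and column leaves {star, circle}.
Row 7, column 7: eliminating its row and column leaves {triangle}.
Enumerating the assignments across these blanks that avoid any row or column repeat gives 14 completions.

14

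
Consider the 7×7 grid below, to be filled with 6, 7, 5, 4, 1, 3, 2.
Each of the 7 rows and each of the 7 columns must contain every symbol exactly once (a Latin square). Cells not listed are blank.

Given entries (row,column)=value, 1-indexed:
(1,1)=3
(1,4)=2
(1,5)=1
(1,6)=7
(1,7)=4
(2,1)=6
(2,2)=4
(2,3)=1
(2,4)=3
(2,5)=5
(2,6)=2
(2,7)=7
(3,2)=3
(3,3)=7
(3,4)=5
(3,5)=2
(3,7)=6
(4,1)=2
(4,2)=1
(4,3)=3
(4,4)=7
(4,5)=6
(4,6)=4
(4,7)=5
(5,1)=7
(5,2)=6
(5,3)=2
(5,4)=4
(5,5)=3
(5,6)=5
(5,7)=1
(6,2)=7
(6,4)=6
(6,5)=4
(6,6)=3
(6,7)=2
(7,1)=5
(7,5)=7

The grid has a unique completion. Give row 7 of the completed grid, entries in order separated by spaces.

Row 7, column 2: row 7 has {7, 5} and column 2 has {6, 7, 4, 1, 3}, leaving only 2.
Row 7, column 4: row 7 has {7, 5, 2} and column 4 has {6, 7, 5, 4, 3, 2}, leaving only 1.
Row 7, column 6: row 7 has {7, 5, 1, 2} and column 6 has {7, 5, 4, 3, 2}, leaving only 6.
Row 7, column 3: row 7 has {6, 7, 5, 1, 2} and column 3 has {7, 1, 3, 2}, leaving only 4.
Row 7, column 7: row 7 has {6, 7, 5, 4, 1, 2} and column 7 has {6, 7, 5, 4, 1, 2}, leaving only 3.
So row 7 reads: 5 2 4 1 7 6 3.

5 2 4 1 7 6 3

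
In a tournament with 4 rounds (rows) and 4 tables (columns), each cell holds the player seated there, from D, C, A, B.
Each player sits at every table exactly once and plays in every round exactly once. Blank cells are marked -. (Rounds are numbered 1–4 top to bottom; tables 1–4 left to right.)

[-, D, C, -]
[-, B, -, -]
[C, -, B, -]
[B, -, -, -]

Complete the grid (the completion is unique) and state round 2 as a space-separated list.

D B A C

Round 1, table 1: round 1 has {D, C} and table 1 has {C, B}, leaving only A.
Round 2, table 1: round 2 has {B} and table 1 has {C, A, B}, leaving only D.
Round 2, table 3: round 2 has {D, B} and table 3 has {C, B}, leaving only A.
Round 2, table 4: round 2 has {D, A, B} and table 4 has {}, leaving only C.
So round 2 reads: D B A C.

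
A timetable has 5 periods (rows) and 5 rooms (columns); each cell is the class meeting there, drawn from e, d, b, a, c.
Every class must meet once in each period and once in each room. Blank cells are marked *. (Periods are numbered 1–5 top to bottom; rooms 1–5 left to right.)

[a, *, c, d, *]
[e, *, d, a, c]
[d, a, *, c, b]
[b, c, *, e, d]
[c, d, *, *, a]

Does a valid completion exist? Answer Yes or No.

No

Period 1, room 5: period 1 has {d, a, c} and room 5 has {d, b, a, c}, so it must be e.
Period 1, room 2: period 1 has {e, d, a, c} and room 2 has {d, a, c}, so it must be b.
Now period 2, room 2: period 2 together with room 2 already contain {e, d, b, a, c} — every symbol — so nothing can go there. The grid has no valid completion.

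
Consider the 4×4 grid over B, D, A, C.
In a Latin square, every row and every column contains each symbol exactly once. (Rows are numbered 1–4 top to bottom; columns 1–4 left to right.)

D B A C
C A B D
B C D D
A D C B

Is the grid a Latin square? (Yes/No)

No

Column 4 contains D twice (at rows 2 and 3), so it is not a permutation.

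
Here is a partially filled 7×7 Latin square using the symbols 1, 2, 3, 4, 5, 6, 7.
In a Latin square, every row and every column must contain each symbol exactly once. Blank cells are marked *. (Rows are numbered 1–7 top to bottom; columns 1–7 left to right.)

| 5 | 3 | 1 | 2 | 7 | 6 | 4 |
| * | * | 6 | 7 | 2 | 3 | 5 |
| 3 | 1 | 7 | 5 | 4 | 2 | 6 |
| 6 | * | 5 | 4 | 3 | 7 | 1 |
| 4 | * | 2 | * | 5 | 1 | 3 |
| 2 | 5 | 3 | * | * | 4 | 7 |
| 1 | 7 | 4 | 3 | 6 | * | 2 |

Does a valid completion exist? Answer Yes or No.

Row 2, column 1: row 2 together with column 1 already contain {1, 2, 3, 4, 5, 6, 7} — every symbol — so nothing can go there. The grid has no valid completion.

No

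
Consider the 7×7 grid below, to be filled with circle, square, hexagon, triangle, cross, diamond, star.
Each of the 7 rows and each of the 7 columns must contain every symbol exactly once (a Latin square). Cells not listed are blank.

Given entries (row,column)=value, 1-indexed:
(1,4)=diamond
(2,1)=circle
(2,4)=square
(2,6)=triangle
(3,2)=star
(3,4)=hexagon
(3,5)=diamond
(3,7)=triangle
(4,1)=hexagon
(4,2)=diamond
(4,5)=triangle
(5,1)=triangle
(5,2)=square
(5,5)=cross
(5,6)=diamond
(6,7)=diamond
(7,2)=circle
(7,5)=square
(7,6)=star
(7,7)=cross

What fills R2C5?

hexagon

Row 7, column 1: row 7 has {circle, square, cross, star} and column 1 has {circle, hexagon, triangle}, leaving only diamond.
Row 7, column 4: row 7 has {circle, square, cross, diamond, star} and column 4 has {square, hexagon, diamond}, leaving only triangle.
Row 7, column 3: row 7 has {circle, square, triangle, cross, diamond, star} and column 3 has {}, leaving only hexagon.
Row 2, column 5 is narrowed to {hexagon, star}.
If it were star, propagating the remaining blanks reaches a contradiction.
So row 2, column 5 must be hexagon.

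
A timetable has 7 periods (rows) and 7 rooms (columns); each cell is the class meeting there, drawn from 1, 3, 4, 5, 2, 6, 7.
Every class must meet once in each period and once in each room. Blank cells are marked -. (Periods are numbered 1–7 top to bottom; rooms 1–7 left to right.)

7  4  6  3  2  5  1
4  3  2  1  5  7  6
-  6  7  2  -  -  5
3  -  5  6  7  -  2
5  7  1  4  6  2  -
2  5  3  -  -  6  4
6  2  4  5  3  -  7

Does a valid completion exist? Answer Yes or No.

No period or room among the givens repeats a symbol, and propagating forced cells runs into no contradiction.
One valid completion exists (for instance, 7 4 6 3 2 5 1 / 4 3 2 1 5 7 6 / 1 6 7 2 4 3 5 / 3 1 5 6 7 4 2 / 5 7 1 4 6 2 3 / 2 5 3 7 1 6 4 / 6 2 4 5 3 1 7).

Yes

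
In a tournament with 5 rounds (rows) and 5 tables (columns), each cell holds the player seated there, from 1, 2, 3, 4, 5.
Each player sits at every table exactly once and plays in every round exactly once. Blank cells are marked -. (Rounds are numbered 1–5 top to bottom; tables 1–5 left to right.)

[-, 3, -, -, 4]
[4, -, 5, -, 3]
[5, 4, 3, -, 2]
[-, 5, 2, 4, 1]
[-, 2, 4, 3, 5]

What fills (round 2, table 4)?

2

Round 1, table 3: round 1 has {3, 4} and table 3 has {2, 3, 4, 5}, leaving only 1.
Round 1, table 1: round 1 has {1, 3, 4} and table 1 has {4, 5}, leaving only 2.
Round 1, table 4: round 1 has {1, 2, 3, 4} and table 4 has {3, 4}, leaving only 5.
Round 2, table 2: round 2 has {3, 4, 5} and table 2 has {2, 3, 4, 5}, leaving only 1.
Round 2 already has {1, 3, 4, 5} and table 4 already has {3, 4, 5}, so round 2, table 4 must be 2.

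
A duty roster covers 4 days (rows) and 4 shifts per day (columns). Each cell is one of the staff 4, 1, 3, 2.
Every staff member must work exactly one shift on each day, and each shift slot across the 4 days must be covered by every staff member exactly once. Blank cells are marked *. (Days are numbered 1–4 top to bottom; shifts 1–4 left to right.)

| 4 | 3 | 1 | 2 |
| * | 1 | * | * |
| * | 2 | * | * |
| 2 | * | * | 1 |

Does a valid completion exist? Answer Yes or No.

No day or shift among the givens repeats a symbol, and propagating forced cells runs into no contradiction.
One valid completion exists (for instance, 4 3 1 2 / 3 1 2 4 / 1 2 4 3 / 2 4 3 1).

Yes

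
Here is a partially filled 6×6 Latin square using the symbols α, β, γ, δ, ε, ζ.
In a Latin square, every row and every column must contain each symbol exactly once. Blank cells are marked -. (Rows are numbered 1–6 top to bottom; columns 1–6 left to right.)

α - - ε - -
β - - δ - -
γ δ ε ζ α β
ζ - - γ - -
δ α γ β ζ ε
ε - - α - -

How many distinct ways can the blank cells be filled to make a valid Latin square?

20

Row 1, column 2: eliminating its row and column leaves {β, γ, ζ}.
Row 1, column 3: eliminating its row and column leaves {β, δ, ζ}.
Row 1, column 5: eliminating its row and column leaves {β, γ, δ}.
Row 1, column 6: eliminating its row and column leaves {γ, δ, ζ}.
Row 2, column 2: eliminating its row and column leaves {γ, ε, ζ}.
Row 2, column 3: eliminating its row and column leaves {α, ζ}.
Row 2, column 5: eliminating its row and column leaves {γ, ε}.
Row 2, column 6: eliminating its row and column leaves {α, γ, ζ}.
Row 4, column 2: eliminating its row and column leaves {β, ε}.
Row 4, column 3: eliminating its row and column leaves {α, β, δ}.
Row 4, column 5: eliminating its row and column leaves {β, δ, ε}.
Row 4, column 6: eliminating its row and column leaves {α, δ}.
Row 6, column 2: eliminating its row and column leaves {β, γ, ζ}.
Row 6, column 3: eliminating its row and column leaves {β, δ, ζ}.
Row 6, column 5: eliminating its row and column leaves {β, γ, δ}.
Row 6, column 6: eliminating its row and column leaves {γ, δ, ζ}.
Enumerating the assignments across these blanks that avoid any row or column repeat gives 20 completions.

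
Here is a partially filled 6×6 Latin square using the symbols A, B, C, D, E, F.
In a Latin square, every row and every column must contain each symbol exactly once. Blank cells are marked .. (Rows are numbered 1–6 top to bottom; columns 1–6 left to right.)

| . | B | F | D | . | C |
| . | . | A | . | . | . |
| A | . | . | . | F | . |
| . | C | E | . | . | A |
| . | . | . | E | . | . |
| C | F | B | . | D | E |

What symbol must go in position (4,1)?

Row 1, column 1: row 1 has {B, C, D, F} and column 1 has {A, C}, leaving only E.
Row 1, column 5: row 1 has {B, C, D, E, F} and column 5 has {D, F}, leaving only A.
Row 4, column 5: row 4 has {A, C, E} and column 5 has {A, D, F}, leaving only B.
Row 4, column 4: row 4 has {A, B, C, E} and column 4 has {D, E}, leaving only F.
Row 4 already has {A, B, C, E, F} and column 1 already has {A, C, E}, so row 4, column 1 must be D.

D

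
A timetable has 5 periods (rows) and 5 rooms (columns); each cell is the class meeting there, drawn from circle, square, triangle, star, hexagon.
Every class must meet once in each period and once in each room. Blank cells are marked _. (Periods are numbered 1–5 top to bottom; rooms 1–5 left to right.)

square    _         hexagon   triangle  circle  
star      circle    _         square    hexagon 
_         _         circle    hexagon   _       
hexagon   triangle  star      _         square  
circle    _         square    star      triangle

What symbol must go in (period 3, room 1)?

triangle

Period 3 already has {circle, hexagon} and room 1 already has {circle, square, star, hexagon}, so period 3, room 1 must be triangle.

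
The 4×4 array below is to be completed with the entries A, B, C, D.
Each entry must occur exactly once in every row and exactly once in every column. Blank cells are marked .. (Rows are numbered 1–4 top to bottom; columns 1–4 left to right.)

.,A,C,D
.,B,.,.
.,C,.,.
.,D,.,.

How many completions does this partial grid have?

Row 1, column 1: eliminating its row and column leaves {B}.
Row 2, column 1: eliminating its row and column leaves {A, C, D}.
Row 2, column 3: eliminating its row and column leaves {A, D}.
Row 2, column 4: eliminating its row and column leaves {A, C}.
Row 3, column 1: eliminating its row and column leaves {A, B, D}.
Row 3, column 3: eliminating its row and column leaves {A, B, D}.
Row 3, column 4: eliminating its row and column leaves {A, B}.
Row 4, column 1: eliminating its row and column leaves {A, B, C}.
Row 4, column 3: eliminating its row and column leaves {A, B}.
Row 4, column 4: eliminating its row and column leaves {A, B, C}.
Enumerating the assignments across these blanks that avoid any row or column repeat gives 4 completions.

4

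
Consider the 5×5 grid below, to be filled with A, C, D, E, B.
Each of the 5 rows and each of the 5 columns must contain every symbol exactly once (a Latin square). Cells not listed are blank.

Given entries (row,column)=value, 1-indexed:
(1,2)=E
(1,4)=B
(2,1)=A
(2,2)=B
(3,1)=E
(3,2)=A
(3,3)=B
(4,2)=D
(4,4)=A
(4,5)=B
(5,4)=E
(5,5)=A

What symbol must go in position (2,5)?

Row 4, column 1: row 4 has {A, D, B} and column 1 has {A, E}, leaving only C.
Row 1, column 1: row 1 has {E, B} and column 1 has {A, C, E}, leaving only D.
Row 1, column 5: row 1 has {D, E, B} and column 5 has {A, B}, leaving only C.
Row 1, column 3: row 1 has {C, D, E, B} and column 3 has {B}, leaving only A.
Row 3, column 5: row 3 has {A, E, B} and column 5 has {A, C, B}, leaving only D.
Row 2 already has {A, B} and column 5 already has {A, C, D, B}, so row 2, column 5 must be E.

E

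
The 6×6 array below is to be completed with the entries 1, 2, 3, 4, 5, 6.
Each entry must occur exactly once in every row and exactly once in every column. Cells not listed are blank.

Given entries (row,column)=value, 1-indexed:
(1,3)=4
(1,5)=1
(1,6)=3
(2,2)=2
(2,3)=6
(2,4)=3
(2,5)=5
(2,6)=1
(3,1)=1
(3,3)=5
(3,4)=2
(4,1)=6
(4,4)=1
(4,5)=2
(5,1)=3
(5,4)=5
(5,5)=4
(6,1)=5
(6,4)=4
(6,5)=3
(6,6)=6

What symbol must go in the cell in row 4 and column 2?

4

Row 1, column 1: row 1 has {1, 3, 4} and column 1 has {1, 3, 5, 6}, leaving only 2.
Row 1, column 4: row 1 has {1, 2, 3, 4} and column 4 has {1, 2, 3, 4, 5}, leaving only 6.
Row 1, column 2: row 1 has {1, 2, 3, 4, 6} and column 2 has {2}, leaving only 5.
Row 2, column 1: row 2 has {1, 2, 3, 5, 6} and column 1 has {1, 2, 3, 5, 6}, leaving only 4.
Row 3, column 5: row 3 has {1, 2, 5} and column 5 has {1, 2, 3, 4, 5}, leaving only 6.
Row 3, column 6: row 3 has {1, 2, 5, 6} and column 6 has {1, 3, 6}, leaving only 4.
Row 3, column 2: row 3 has {1, 2, 4, 5, 6} and column 2 has {2, 5}, leaving only 3.
Row 4 already has {1, 2, 6} and column 2 already has {2, 3, 5}, so row 4, column 2 must be 4.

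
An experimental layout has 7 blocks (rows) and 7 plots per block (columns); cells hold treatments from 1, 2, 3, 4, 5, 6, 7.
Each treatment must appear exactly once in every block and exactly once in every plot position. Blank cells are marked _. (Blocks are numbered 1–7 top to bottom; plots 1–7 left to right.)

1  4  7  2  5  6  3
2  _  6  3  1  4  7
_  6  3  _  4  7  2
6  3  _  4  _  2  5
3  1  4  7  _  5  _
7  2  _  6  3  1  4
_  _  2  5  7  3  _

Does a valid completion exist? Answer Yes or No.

No

Block 4, plot 5: block 4 together with plot 5 already contain {1, 2, 3, 4, 5, 6, 7} — every symbol — so nothing can go there. The grid has no valid completion.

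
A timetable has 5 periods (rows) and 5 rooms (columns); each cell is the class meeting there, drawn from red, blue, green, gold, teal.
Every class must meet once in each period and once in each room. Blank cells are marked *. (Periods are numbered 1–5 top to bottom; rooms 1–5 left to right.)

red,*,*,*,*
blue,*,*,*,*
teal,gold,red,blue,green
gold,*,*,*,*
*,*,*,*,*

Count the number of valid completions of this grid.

56

Period 1, room 2: eliminating its period and room leaves {blue, green, teal}.
Period 1, room 3: eliminating its period and room leaves {blue, green, gold, teal}.
Period 1, room 4: eliminating its period and room leaves {green, gold, teal}.
Period 1, room 5: eliminating its period and room leaves {blue, gold, teal}.
Period 2, room 2: eliminating its period and room leaves {red, green, teal}.
Period 2, room 3: eliminating its period and room leaves {green, gold, teal}.
Period 2, room 4: eliminating its period and room leaves {red, green, gold, teal}.
Period 2, room 5: eliminating its period and room leaves {red, gold, teal}.
Period 4, room 2: eliminating its period and room leaves {red, blue, green, teal}.
Period 4, room 3: eliminating its period and room leaves {blue, green, teal}.
Period 4, room 4: eliminating its period and room leaves {red, green, teal}.
Period 4, room 5: eliminating its period and room leaves {red, blue, teal}.
Period 5, room 1: eliminating its period and room leaves {green}.
Period 5, room 2: eliminating its period and room leaves {red, blue, green, teal}.
Period 5, room 3: eliminating its period and room leaves {blue, green, gold, teal}.
Period 5, room 4: eliminating its period and room leaves {red, green, gold, teal}.
Period 5, room 5: eliminating its period and room leaves {red, blue, gold, teal}.
Enumerating the assignments across these blanks that avoid any period or room repeat gives 56 completions.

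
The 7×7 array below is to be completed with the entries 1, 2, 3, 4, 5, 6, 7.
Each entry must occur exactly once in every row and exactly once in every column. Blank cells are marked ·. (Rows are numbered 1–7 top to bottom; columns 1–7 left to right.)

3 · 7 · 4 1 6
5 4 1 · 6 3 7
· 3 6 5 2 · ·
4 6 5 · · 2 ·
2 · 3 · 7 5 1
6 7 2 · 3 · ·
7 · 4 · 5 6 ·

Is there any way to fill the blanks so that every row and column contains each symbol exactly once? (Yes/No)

Row 5, column 2: row 5 together with column 2 already contain {1, 2, 3, 4, 5, 6, 7} — every symbol — so nothing can go there. The grid has no valid completion.

No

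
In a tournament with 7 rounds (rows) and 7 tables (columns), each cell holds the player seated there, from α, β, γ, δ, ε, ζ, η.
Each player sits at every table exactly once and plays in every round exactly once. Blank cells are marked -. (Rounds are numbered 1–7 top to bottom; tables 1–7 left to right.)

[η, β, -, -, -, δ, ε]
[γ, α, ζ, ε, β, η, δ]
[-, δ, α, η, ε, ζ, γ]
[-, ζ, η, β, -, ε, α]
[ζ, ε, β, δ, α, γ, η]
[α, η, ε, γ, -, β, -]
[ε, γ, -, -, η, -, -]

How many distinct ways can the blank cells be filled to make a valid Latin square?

1

Round 1, table 3: eliminating its round and table leaves {γ}.
Round 1, table 4: eliminating its round and table leaves {α, ζ}.
Round 1, table 5: eliminating its round and table leaves {γ, ζ}.
Round 3, table 1: eliminating its round and table leaves {β}.
Round 4, table 1: eliminating its round and table leaves {δ}.
Round 4, table 5: eliminating its round and table leaves {γ, δ}.
Round 6, table 5: eliminating its round and table leaves {δ, ζ}.
Round 6, table 7: eliminating its round and table leaves {ζ}.
Round 7, table 3: eliminating its round and table leaves {δ}.
Round 7, table 4: eliminating its round and table leaves {α, ζ}.
Round 7, table 6: eliminating its round and table leaves {α}.
Round 7, table 7: eliminating its round and table leaves {β, ζ}.
Only one assignment across all blanks avoids any round or table repeat, giving 1 completion.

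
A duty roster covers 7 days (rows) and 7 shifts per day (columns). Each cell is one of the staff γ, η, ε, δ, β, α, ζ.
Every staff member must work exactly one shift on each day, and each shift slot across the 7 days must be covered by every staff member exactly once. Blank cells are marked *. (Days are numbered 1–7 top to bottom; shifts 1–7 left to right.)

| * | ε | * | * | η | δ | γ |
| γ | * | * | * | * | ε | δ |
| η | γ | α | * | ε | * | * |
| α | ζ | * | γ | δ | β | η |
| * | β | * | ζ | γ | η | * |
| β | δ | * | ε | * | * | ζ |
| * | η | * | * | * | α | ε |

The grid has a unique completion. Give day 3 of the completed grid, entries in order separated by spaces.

Day 3, shift 6: day 3 has {γ, η, ε, α} and shift 6 has {η, ε, δ, β, α}, leaving only ζ.
Day 3, shift 7: day 3 has {γ, η, ε, α, ζ} and shift 7 has {γ, η, ε, δ, ζ}, leaving only β.
Day 3, shift 4: day 3 has {γ, η, ε, β, α, ζ} and shift 4 has {γ, ε, ζ}, leaving only δ.
So day 3 reads: η γ α δ ε ζ β.

η γ α δ ε ζ β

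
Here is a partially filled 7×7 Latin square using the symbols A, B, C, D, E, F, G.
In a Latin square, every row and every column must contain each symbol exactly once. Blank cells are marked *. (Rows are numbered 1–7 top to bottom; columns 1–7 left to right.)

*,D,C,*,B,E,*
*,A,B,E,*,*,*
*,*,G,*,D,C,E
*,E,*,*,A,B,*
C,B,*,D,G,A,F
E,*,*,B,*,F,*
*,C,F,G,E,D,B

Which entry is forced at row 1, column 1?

G

Row 2, column 6: row 2 has {A, B, E} and column 6 has {A, B, C, D, E, F}, leaving only G.
Row 3, column 2: row 3 has {C, D, E, G} and column 2 has {A, B, C, D, E}, leaving only F.
Row 3, column 4: row 3 has {C, D, E, F, G} and column 4 has {B, D, E, G}, leaving only A.
Row 1, column 4: row 1 has {B, C, D, E} and column 4 has {A, B, D, E, G}, leaving only F.
Row 3, column 1: row 3 has {A, C, D, E, F, G} and column 1 has {C, E}, leaving only B.
Row 4, column 3: row 4 has {A, B, E} and column 3 has {B, C, F, G}, leaving only D.
Row 4, column 4: row 4 has {A, B, D, E} and column 4 has {A, B, D, E, F, G}, leaving only C.
Row 4, column 7: row 4 has {A, B, C, D, E} and column 7 has {B, E, F}, leaving only G.
Row 1, column 7: row 1 has {B, C, D, E, F} and column 7 has {B, E, F, G}, leaving only A.
Row 1 already has {A, B, C, D, E, F} and column 1 already has {B, C, E}, so row 1, column 1 must be G.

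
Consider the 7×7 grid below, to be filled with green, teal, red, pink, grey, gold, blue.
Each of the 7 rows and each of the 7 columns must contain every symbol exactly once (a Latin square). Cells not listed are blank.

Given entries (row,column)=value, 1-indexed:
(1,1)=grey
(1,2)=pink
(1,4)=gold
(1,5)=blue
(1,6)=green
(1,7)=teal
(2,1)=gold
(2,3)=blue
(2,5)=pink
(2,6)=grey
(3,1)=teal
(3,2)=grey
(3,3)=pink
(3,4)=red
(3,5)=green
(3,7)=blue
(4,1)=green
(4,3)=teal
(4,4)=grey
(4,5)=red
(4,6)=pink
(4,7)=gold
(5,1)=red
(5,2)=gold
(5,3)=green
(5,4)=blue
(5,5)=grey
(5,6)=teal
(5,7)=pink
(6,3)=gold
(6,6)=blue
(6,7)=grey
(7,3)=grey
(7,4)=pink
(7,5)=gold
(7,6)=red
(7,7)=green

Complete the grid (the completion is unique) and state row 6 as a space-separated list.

Row 6, column 1: row 6 has {grey, gold, blue} and column 1 has {green, teal, red, grey, gold}, leaving only pink.
Row 6, column 5: row 6 has {pink, grey, gold, blue} and column 5 has {green, red, pink, grey, gold, blue}, leaving only teal.
Row 6, column 4: row 6 has {teal, pink, grey, gold, blue} and column 4 has {red, pink, grey, gold, blue}, leaving only green.
Row 6, column 2: row 6 has {green, teal, pink, grey, gold, blue} and column 2 has {pink, grey, gold}, leaving only red.
So row 6 reads: pink red gold green teal blue grey.

pink red gold green teal blue grey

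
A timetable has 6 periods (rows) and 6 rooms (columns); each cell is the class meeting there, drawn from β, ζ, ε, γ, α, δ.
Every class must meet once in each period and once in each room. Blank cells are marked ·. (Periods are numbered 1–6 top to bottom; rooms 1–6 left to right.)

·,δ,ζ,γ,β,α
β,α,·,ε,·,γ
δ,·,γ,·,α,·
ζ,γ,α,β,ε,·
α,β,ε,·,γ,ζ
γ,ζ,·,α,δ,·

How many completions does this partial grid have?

Period 1, room 1: eliminating its period and room leaves {ε}.
Period 2, room 3: eliminating its period and room leaves {δ}.
Period 2, room 5: eliminating its period and room leaves {ζ}.
Period 3, room 2: eliminating its period and room leaves {ε}.
Period 3, room 4: eliminating its period and room leaves {ζ}.
Period 3, room 6: eliminating its period and room leaves {β, ε}.
Period 4, room 6: eliminating its period and room leaves {δ}.
Period 5, room 4: eliminating its period and room leaves {δ}.
Period 6, room 3: eliminating its period and room leaves {β}.
Period 6, room 6: eliminating its period and room leaves {β, ε}.
Only one assignment across all blanks avoids any period or room repeat, giving 1 completion.

1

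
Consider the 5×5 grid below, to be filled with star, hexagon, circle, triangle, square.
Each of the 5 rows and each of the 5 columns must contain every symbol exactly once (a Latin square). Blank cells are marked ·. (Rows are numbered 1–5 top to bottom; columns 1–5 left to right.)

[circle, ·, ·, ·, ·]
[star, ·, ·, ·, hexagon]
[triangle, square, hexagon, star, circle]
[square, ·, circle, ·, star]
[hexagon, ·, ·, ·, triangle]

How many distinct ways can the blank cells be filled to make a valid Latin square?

3

Row 1, column 2: eliminating its row and column leaves {star, hexagon, triangle}.
Row 1, column 3: eliminating its row and column leaves {star, triangle, square}.
Row 1, column 4: eliminating its row and column leaves {hexagon, triangle, square}.
Row 1, column 5: eliminating its row and column leaves {square}.
Row 2, column 2: eliminating its row and column leaves {circle, triangle}.
Row 2, column 3: eliminating its row and column leaves {triangle, square}.
Row 2, column 4: eliminating its row and column leaves {circle, triangle, square}.
Row 4, column 2: eliminating its row and column leaves {hexagon, triangle}.
Row 4, column 4: eliminating its row and column leaves {hexagon, triangle}.
Row 5, column 2: eliminating its row and column leaves {star, circle}.
Row 5, column 3: eliminating its row and column leaves {star, square}.
Row 5, column 4: eliminating its row and column leaves {circle, square}.
Enumerating the assignments across these blanks that avoid any row or column repeat gives 3 completions.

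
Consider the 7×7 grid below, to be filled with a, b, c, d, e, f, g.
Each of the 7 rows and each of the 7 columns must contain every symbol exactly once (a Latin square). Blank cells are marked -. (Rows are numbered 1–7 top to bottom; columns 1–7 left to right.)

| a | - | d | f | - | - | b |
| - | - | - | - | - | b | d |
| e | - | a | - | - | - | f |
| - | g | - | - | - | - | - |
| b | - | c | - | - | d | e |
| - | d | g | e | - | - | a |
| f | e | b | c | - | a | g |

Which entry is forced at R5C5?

Row 1, column 2: row 1 has {a, b, d, f} and column 2 has {d, e, g}, leaving only c.
Row 3, column 2: row 3 has {a, e, f} and column 2 has {c, d, e, g}, leaving only b.
Row 4, column 7: row 4 has {g} and column 7 has {a, b, d, e, f, g}, leaving only c.
Row 4, column 1: row 4 has {c, g} and column 1 has {a, b, e, f}, leaving only d.
Row 6, column 1: row 6 has {a, d, e, g} and column 1 has {a, b, d, e, f}, leaving only c.
Row 2, column 1: row 2 has {b, d} and column 1 has {a, b, c, d, e, f}, leaving only g.
Row 2, column 4: row 2 has {b, d, g} and column 4 has {c, e, f}, leaving only a.
Row 2, column 2: row 2 has {a, b, d, g} and column 2 has {b, c, d, e, g}, leaving only f.
Row 2, column 3: row 2 has {a, b, d, f, g} and column 3 has {a, b, c, d, g}, leaving only e.
Row 2, column 5: row 2 has {a, b, d, e, f, g} and column 5 has {}, leaving only c.
Row 4, column 3: row 4 has {c, d, g} and column 3 has {a, b, c, d, e, g}, leaving only f.
Row 4, column 4: row 4 has {c, d, f, g} and column 4 has {a, c, e, f}, leaving only b.
Row 4, column 6: row 4 has {b, c, d, f, g} and column 6 has {a, b, d}, leaving only e.
Row 1, column 6: row 1 has {a, b, c, d, f} and column 6 has {a, b, d, e}, leaving only g.
Row 1, column 5: row 1 has {a, b, c, d, f, g} and column 5 has {c}, leaving only e.
Row 3, column 6: row 3 has {a, b, e, f} and column 6 has {a, b, d, e, g}, leaving only c.
Row 4, column 5: row 4 has {b, c, d, e, f, g} and column 5 has {c, e}, leaving only a.
Row 5, column 2: row 5 has {b, c, d, e} and column 2 has {b, c, d, e, f, g}, leaving only a.
Row 5, column 4: row 5 has {a, b, c, d, e} and column 4 has {a, b, c, e, f}, leaving only g.
Row 5 already has {a, b, c, d, e, g} and column 5 already has {a, c, e}, so row 5, column 5 must be f.

f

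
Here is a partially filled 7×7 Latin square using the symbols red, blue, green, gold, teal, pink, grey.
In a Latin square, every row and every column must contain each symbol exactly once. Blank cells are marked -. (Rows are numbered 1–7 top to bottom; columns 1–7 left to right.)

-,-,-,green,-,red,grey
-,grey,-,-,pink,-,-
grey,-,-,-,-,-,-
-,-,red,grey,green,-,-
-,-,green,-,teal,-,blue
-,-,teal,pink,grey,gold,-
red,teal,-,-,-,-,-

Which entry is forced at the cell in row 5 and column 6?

Row 5, column 6 is narrowed to {pink, grey}.
If it were pink, then row 5, column 4 would be left with no valid symbol.
So row 5, column 6 must be grey.

grey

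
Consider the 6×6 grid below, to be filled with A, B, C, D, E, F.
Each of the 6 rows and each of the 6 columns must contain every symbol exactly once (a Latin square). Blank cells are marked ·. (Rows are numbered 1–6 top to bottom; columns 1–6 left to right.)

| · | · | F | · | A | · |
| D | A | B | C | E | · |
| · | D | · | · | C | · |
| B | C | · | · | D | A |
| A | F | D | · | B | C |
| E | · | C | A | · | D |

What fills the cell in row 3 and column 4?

Row 1, column 1: row 1 has {A, F} and column 1 has {A, B, D, E}, leaving only C.
Row 2, column 6: row 2 has {A, B, C, D, E} and column 6 has {A, C, D}, leaving only F.
Row 3, column 1: row 3 has {C, D} and column 1 has {A, B, C, D, E}, leaving only F.
Row 4, column 3: row 4 has {A, B, C, D} and column 3 has {B, C, D, F}, leaving only E.
Row 3, column 3: row 3 has {C, D, F} and column 3 has {B, C, D, E, F}, leaving only A.
Row 4, column 4: row 4 has {A, B, C, D, E} and column 4 has {A, C}, leaving only F.
Row 5, column 4: row 5 has {A, B, C, D, F} and column 4 has {A, C, F}, leaving only E.
Row 3 already has {A, C, D, F} and column 4 already has {A, C, E, F}, so row 3, column 4 must be B.

B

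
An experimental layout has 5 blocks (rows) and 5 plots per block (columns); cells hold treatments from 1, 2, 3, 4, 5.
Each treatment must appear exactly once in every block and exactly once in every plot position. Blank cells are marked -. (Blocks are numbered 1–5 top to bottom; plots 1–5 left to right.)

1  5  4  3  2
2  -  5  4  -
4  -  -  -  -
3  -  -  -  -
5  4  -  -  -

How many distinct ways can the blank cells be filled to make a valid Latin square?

Block 2, plot 2: eliminating its block and plot leaves {1, 3}.
Block 2, plot 5: eliminating its block and plot leaves {1, 3}.
Block 3, plot 2: eliminating its block and plot leaves {1, 2, 3}.
Block 3, plot 3: eliminating its block and plot leaves {1, 2, 3}.
Block 3, plot 4: eliminating its block and plot leaves {1, 2, 5}.
Block 3, plot 5: eliminating its block and plot leaves {1, 3, 5}.
Block 4, plot 2: eliminating its block and plot leaves {1, 2}.
Block 4, plot 3: eliminating its block and plot leaves {1, 2}.
Block 4, plot 4: eliminating its block and plot leaves {1, 2, 5}.
Block 4, plot 5: eliminating its block and plot leaves {1, 4, 5}.
Block 5, plot 3: eliminating its block and plot leaves {1, 2, 3}.
Block 5, plot 4: eliminating its block and plot leaves {1, 2}.
Block 5, plot 5: eliminating its block and plot leaves {1, 3}.
Enumerating the assignments across these blanks that avoid any block or plot repeat gives 3 completions.

3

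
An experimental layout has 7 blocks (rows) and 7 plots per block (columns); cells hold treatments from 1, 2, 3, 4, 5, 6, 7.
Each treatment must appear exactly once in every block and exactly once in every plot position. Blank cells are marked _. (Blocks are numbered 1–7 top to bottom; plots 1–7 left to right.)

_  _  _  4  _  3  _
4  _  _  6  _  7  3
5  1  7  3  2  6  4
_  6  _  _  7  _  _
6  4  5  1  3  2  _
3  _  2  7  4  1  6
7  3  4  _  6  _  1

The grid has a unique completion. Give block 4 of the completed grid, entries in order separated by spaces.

Block 2, plot 3: block 2 has {3, 4, 6, 7} and plot 3 has {2, 4, 5, 7}, leaving only 1.
Block 4, plot 3: block 4 has {6, 7} and plot 3 has {1, 2, 4, 5, 7}, leaving only 3.
Block 1, plot 3: block 1 has {3, 4} and plot 3 has {1, 2, 3, 4, 5, 7}, leaving only 6.
Block 2, plot 5: block 2 has {1, 3, 4, 6, 7} and plot 5 has {2, 3, 4, 6, 7}, leaving only 5.
Block 1, plot 5: block 1 has {3, 4, 6} and plot 5 has {2, 3, 4, 5, 6, 7}, leaving only 1.
Block 1, plot 1: block 1 has {1, 3, 4, 6} and plot 1 has {3, 4, 5, 6, 7}, leaving only 2.
Block 4, plot 1: block 4 has {3, 6, 7} and plot 1 has {2, 3, 4, 5, 6, 7}, leaving only 1.
Block 2, plot 2: block 2 has {1, 3, 4, 5, 6, 7} and plot 2 has {1, 3, 4, 6}, leaving only 2.
Block 5, plot 7: block 5 has {1, 2, 3, 4, 5, 6} and plot 7 has {1, 3, 4, 6}, leaving only 7.
Block 1, plot 7: block 1 has {1, 2, 3, 4, 6} and plot 7 has {1, 3, 4, 6, 7}, leaving only 5.
Block 4, plot 7: block 4 has {1, 3, 6, 7} and plot 7 has {1, 3, 4, 5, 6, 7}, leaving only 2.
Block 4, plot 4: block 4 has {1, 2, 3, 6, 7} and plot 4 has {1, 3, 4, 6, 7}, leaving only 5.
Block 4, plot 6: block 4 has {1, 2, 3, 5, 6, 7} and plot 6 has {1, 2, 3, 6, 7}, leaving only 4.
So block 4 reads: 1 6 3 5 7 4 2.

1 6 3 5 7 4 2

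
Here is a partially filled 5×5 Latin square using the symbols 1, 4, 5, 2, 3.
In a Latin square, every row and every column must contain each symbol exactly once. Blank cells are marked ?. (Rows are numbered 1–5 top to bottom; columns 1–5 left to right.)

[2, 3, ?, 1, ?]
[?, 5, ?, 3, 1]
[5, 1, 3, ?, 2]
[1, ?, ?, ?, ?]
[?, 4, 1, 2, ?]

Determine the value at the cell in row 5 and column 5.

5

Row 2, column 1: row 2 has {1, 5, 3} and column 1 has {1, 5, 2}, leaving only 4.
Row 2, column 3: row 2 has {1, 4, 5, 3} and column 3 has {1, 3}, leaving only 2.
Row 3, column 4: row 3 has {1, 5, 2, 3} and column 4 has {1, 2, 3}, leaving only 4.
Row 4, column 2: row 4 has {1} and column 2 has {1, 4, 5, 3}, leaving only 2.
Row 4, column 4: row 4 has {1, 2} and column 4 has {1, 4, 2, 3}, leaving only 5.
Row 4, column 3: row 4 has {1, 5, 2} and column 3 has {1, 2, 3}, leaving only 4.
Row 1, column 3: row 1 has {1, 2, 3} and column 3 has {1, 4, 2, 3}, leaving only 5.
Row 1, column 5: row 1 has {1, 5, 2, 3} and column 5 has {1, 2}, leaving only 4.
Row 4, column 5: row 4 has {1, 4, 5, 2} and column 5 has {1, 4, 2}, leaving only 3.
Row 5 already has {1, 4, 2} and column 5 already has {1, 4, 2, 3}, so row 5, column 5 must be 5.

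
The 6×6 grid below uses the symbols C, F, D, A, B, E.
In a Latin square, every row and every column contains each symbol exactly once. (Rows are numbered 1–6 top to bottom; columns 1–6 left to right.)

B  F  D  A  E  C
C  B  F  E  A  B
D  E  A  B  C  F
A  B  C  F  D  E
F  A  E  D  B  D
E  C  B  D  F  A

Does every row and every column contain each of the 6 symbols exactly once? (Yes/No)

Row 5 contains D twice (at columns 4 and 6); row 2 is also not a permutation.

No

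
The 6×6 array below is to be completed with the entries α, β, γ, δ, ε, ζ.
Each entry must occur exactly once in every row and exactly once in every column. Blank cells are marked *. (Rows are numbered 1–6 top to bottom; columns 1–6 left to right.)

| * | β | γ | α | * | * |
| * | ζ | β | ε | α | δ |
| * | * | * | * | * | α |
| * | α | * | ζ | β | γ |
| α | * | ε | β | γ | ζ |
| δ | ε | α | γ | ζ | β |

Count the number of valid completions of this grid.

Row 1, column 1: eliminating its row and column leaves {ε, ζ}.
Row 1, column 5: eliminating its row and column leaves {δ, ε}.
Row 1, column 6: eliminating its row and column leaves {ε}.
Row 2, column 1: eliminating its row and column leaves {γ}.
Row 3, column 1: eliminating its row and column leaves {β, γ, ε, ζ}.
Row 3, column 2: eliminating its row and column leaves {γ, δ}.
Row 3, column 3: eliminating its row and column leaves {δ, ζ}.
Row 3, column 4: eliminating its row and column leaves {δ}.
Row 3, column 5: eliminating its row and column leaves {δ, ε}.
Row 4, column 1: eliminating its row and column leaves {ε}.
Row 4, column 3: eliminating its row and column leaves {δ}.
Row 5, column 2: eliminating its row and column leaves {δ}.
Only one assignment across all blanks avoids any row or column repeat, giving 1 completion.

1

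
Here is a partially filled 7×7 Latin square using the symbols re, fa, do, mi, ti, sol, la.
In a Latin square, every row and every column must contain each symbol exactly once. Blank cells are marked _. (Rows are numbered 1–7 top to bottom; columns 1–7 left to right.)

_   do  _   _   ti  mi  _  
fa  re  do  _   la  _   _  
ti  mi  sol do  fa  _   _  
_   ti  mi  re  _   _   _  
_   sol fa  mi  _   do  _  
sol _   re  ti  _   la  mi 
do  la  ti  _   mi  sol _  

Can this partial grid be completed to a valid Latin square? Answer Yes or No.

Row 1, column 3: row 1 has {do, mi, ti} and column 3 has {re, fa, do, mi, ti, sol}, so it must be la.
Row 1, column 1: row 1 has {do, mi, ti, la} and column 1 has {fa, do, ti, sol}, so it must be re.
Row 2, column 4: row 2 has {re, fa, do, la} and column 4 has {re, do, mi, ti}, so it must be sol.
Row 1, column 4: row 1 has {re, do, mi, ti, la} and column 4 has {re, do, mi, ti, sol}, so it must be fa.
Now row 7, column 4: row 7 together with column 4 already contain {re, fa, do, mi, ti, sol, la} — every symbol — so nothing can go there. The grid has no valid completion.

No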